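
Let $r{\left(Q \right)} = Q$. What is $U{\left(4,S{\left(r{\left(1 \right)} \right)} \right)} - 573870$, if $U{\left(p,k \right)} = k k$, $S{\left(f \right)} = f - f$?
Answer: $-573870$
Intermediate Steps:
$S{\left(f \right)} = 0$
$U{\left(p,k \right)} = k^{2}$
$U{\left(4,S{\left(r{\left(1 \right)} \right)} \right)} - 573870 = 0^{2} - 573870 = 0 - 573870 = -573870$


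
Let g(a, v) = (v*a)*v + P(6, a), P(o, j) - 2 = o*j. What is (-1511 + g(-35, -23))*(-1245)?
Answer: 25191330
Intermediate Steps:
P(o, j) = 2 + j*o (P(o, j) = 2 + o*j = 2 + j*o)
g(a, v) = 2 + 6*a + a*v**2 (g(a, v) = (v*a)*v + (2 + a*6) = (a*v)*v + (2 + 6*a) = a*v**2 + (2 + 6*a) = 2 + 6*a + a*v**2)
(-1511 + g(-35, -23))*(-1245) = (-1511 + (2 + 6*(-35) - 35*(-23)**2))*(-1245) = (-1511 + (2 - 210 - 35*529))*(-1245) = (-1511 + (2 - 210 - 18515))*(-1245) = (-1511 - 18723)*(-1245) = -20234*(-1245) = 25191330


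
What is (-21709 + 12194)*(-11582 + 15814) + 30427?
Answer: -40237053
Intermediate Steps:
(-21709 + 12194)*(-11582 + 15814) + 30427 = -9515*4232 + 30427 = -40267480 + 30427 = -40237053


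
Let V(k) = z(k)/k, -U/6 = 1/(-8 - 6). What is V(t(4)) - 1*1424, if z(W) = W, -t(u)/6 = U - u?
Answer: -1423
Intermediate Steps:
U = 3/7 (U = -6/(-8 - 6) = -6/(-14) = -6*(-1/14) = 3/7 ≈ 0.42857)
t(u) = -18/7 + 6*u (t(u) = -6*(3/7 - u) = -18/7 + 6*u)
V(k) = 1 (V(k) = k/k = 1)
V(t(4)) - 1*1424 = 1 - 1*1424 = 1 - 1424 = -1423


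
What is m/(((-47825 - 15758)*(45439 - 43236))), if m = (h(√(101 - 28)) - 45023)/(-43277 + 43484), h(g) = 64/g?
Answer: 45023/28995183243 - 64*√73/2116648376739 ≈ 1.5525e-6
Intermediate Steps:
m = -45023/207 + 64*√73/15111 (m = (64/(√(101 - 28)) - 45023)/(-43277 + 43484) = (64/(√73) - 45023)/207 = (64*(√73/73) - 45023)*(1/207) = (64*√73/73 - 45023)*(1/207) = (-45023 + 64*√73/73)*(1/207) = -45023/207 + 64*√73/15111 ≈ -217.47)
m/(((-47825 - 15758)*(45439 - 43236))) = (-45023/207 + 64*√73/15111)/(((-47825 - 15758)*(45439 - 43236))) = (-45023/207 + 64*√73/15111)/((-63583*2203)) = (-45023/207 + 64*√73/15111)/(-140073349) = (-45023/207 + 64*√73/15111)*(-1/140073349) = 45023/28995183243 - 64*√73/2116648376739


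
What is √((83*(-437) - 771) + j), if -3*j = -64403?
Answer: I*√140169/3 ≈ 124.8*I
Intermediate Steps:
j = 64403/3 (j = -⅓*(-64403) = 64403/3 ≈ 21468.)
√((83*(-437) - 771) + j) = √((83*(-437) - 771) + 64403/3) = √((-36271 - 771) + 64403/3) = √(-37042 + 64403/3) = √(-46723/3) = I*√140169/3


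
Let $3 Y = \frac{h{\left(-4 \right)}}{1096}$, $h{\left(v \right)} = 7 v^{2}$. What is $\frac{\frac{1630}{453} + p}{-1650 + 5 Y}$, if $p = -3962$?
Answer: $\frac{61415593}{25597520} \approx 2.3993$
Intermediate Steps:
$Y = \frac{14}{411}$ ($Y = \frac{7 \left(-4\right)^{2} \cdot \frac{1}{1096}}{3} = \frac{7 \cdot 16 \cdot \frac{1}{1096}}{3} = \frac{112 \cdot \frac{1}{1096}}{3} = \frac{1}{3} \cdot \frac{14}{137} = \frac{14}{411} \approx 0.034063$)
$\frac{\frac{1630}{453} + p}{-1650 + 5 Y} = \frac{\frac{1630}{453} - 3962}{-1650 + 5 \cdot \frac{14}{411}} = \frac{1630 \cdot \frac{1}{453} - 3962}{-1650 + \frac{70}{411}} = \frac{\frac{1630}{453} - 3962}{- \frac{678080}{411}} = \left(- \frac{1793156}{453}\right) \left(- \frac{411}{678080}\right) = \frac{61415593}{25597520}$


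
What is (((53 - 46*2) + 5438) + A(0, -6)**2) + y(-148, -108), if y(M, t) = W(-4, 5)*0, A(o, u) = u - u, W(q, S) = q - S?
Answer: 5399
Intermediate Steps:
A(o, u) = 0
y(M, t) = 0 (y(M, t) = (-4 - 1*5)*0 = (-4 - 5)*0 = -9*0 = 0)
(((53 - 46*2) + 5438) + A(0, -6)**2) + y(-148, -108) = (((53 - 46*2) + 5438) + 0**2) + 0 = (((53 - 92) + 5438) + 0) + 0 = ((-39 + 5438) + 0) + 0 = (5399 + 0) + 0 = 5399 + 0 = 5399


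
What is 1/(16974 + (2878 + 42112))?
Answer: 1/61964 ≈ 1.6138e-5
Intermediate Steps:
1/(16974 + (2878 + 42112)) = 1/(16974 + 44990) = 1/61964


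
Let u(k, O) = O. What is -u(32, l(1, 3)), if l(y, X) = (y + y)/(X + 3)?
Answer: -⅓ ≈ -0.33333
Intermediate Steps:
l(y, X) = 2*y/(3 + X) (l(y, X) = (2*y)/(3 + X) = 2*y/(3 + X))
-u(32, l(1, 3)) = -2/(3 + 3) = -2/6 = -1*⅓ = -⅓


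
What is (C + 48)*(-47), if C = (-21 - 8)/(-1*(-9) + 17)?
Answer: -57293/26 ≈ -2203.6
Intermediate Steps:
C = -29/26 (C = -29/(9 + 17) = -29/26 ≈ -1.1154)
(C + 48)*(-47) = (-29/26 + 48)*(-47) = (1219/26)*(-47) = -57293/26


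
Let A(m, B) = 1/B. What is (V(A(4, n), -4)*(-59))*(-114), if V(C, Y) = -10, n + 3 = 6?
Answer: -67260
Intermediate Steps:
n = 3 (n = -3 + 6 = 3)
(V(A(4, n), -4)*(-59))*(-114) = -10*(-59)*(-114) = 590*(-114) = -67260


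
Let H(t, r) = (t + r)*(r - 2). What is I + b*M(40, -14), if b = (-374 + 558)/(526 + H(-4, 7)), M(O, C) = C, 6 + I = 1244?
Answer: 667182/541 ≈ 1233.2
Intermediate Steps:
I = 1238 (I = -6 + 1244 = 1238)
H(t, r) = (-2 + r)*(r + t) (H(t, r) = (r + t)*(-2 + r) = (-2 + r)*(r + t))
b = 184/541 (b = (-374 + 558)/(526 + (7² - 2*7 - 2*(-4) + 7*(-4))) = 184/(526 + (49 - 14 + 8 - 28)) = 184/(526 + 15) = 184/541 ≈ 0.34011)
I + b*M(40, -14) = 1238 + (184/541)*(-14) = 1238 - 2576/541 = 667182/541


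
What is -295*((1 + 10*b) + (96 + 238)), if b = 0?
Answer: -98825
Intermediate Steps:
-295*((1 + 10*b) + (96 + 238)) = -295*((1 + 10*0) + (96 + 238)) = -295*((1 + 0) + 334) = -295*(1 + 334) = -295*335 = -98825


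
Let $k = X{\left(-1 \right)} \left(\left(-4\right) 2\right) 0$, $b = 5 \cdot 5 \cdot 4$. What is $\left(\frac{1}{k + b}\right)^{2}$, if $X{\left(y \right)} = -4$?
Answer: $\frac{1}{10000} \approx 0.0001$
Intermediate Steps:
$b = 100$ ($b = 25 \cdot 4 = 100$)
$k = 0$ ($k = - 4 \left(\left(-4\right) 2\right) 0 = \left(-4\right) \left(-8\right) 0 = 32 \cdot 0 = 0$)
$\left(\frac{1}{k + b}\right)^{2} = \left(\frac{1}{0 + 100}\right)^{2} = \left(\frac{1}{100}\right)^{2} = \frac{1}{10000}$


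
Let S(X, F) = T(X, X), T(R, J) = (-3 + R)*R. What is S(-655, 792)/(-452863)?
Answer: -430990/452863 ≈ -0.95170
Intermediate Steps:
T(R, J) = R*(-3 + R)
S(X, F) = X*(-3 + X)
S(-655, 792)/(-452863) = -655*(-3 - 655)/(-452863) = -655*(-658)*(-1/452863) = 430990*(-1/452863) = -430990/452863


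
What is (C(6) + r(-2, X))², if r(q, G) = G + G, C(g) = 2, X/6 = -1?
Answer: 100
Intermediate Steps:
X = -6 (X = 6*(-1) = -6)
r(q, G) = 2*G
(C(6) + r(-2, X))² = (2 + 2*(-6))² = (2 - 12)² = (-10)² = 100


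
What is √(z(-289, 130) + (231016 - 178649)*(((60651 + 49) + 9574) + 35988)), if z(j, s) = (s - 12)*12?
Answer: √5564623570 ≈ 74596.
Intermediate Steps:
z(j, s) = -144 + 12*s (z(j, s) = (-12 + s)*12 = -144 + 12*s)
√(z(-289, 130) + (231016 - 178649)*(((60651 + 49) + 9574) + 35988)) = √((-144 + 12*130) + (231016 - 178649)*(((60651 + 49) + 9574) + 35988)) = √((-144 + 1560) + 52367*((60700 + 9574) + 35988)) = √(1416 + 52367*(70274 + 35988)) = √(1416 + 52367*106262) = √(1416 + 5564622154) = √5564623570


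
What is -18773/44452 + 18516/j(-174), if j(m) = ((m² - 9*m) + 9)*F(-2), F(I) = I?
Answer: -336491813/471946884 ≈ -0.71299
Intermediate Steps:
j(m) = -18 - 2*m² + 18*m (j(m) = ((m² - 9*m) + 9)*(-2) = (9 + m² - 9*m)*(-2) = -18 - 2*m² + 18*m)
-18773/44452 + 18516/j(-174) = -18773/44452 + 18516/(-18 - 2*(-174)² + 18*(-174)) = -18773*1/44452 + 18516/(-18 - 2*30276 - 3132) = -18773/44452 + 18516/(-18 - 60552 - 3132) = -18773/44452 + 18516/(-63702) = -18773/44452 + 18516*(-1/63702) = -18773/44452 - 3086/10617 = -336491813/471946884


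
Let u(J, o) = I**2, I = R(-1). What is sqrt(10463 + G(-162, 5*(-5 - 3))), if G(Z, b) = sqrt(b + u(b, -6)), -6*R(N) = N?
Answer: sqrt(376668 + 6*I*sqrt(1439))/6 ≈ 102.29 + 0.030904*I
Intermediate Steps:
R(N) = -N/6
I = 1/6 (I = -1/6*(-1) = 1/6 ≈ 0.16667)
u(J, o) = 1/36 (u(J, o) = (1/6)**2 = 1/36)
G(Z, b) = sqrt(1/36 + b) (G(Z, b) = sqrt(b + 1/36) = sqrt(1/36 + b))
sqrt(10463 + G(-162, 5*(-5 - 3))) = sqrt(10463 + sqrt(1 + 36*(5*(-5 - 3)))/6) = sqrt(10463 + sqrt(1 + 36*(5*(-8)))/6) = sqrt(10463 + sqrt(1 + 36*(-40))/6) = sqrt(10463 + sqrt(1 - 1440)/6) = sqrt(10463 + sqrt(-1439)/6) = sqrt(10463 + (I*sqrt(1439))/6) = sqrt(10463 + I*sqrt(1439)/6)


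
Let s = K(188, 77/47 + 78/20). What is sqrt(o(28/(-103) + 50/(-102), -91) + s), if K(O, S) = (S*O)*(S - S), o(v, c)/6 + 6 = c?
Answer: I*sqrt(582) ≈ 24.125*I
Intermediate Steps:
o(v, c) = -36 + 6*c
K(O, S) = 0 (K(O, S) = (O*S)*0 = 0)
s = 0
sqrt(o(28/(-103) + 50/(-102), -91) + s) = sqrt((-36 + 6*(-91)) + 0) = sqrt((-36 - 546) + 0) = sqrt(-582 + 0) = sqrt(-582) = I*sqrt(582)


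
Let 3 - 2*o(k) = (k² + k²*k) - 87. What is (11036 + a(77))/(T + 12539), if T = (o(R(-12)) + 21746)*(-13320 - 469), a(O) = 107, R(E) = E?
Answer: -11143/311384448 ≈ -3.5785e-5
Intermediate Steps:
o(k) = 45 - k²/2 - k³/2 (o(k) = 3/2 - ((k² + k²*k) - 87)/2 = 3/2 - ((k² + k³) - 87)/2 = 3/2 - (-87 + k² + k³)/2 = 3/2 + (87/2 - k²/2 - k³/2) = 45 - k²/2 - k³/2)
T = -311396987 (T = ((45 - ½*(-12)² - ½*(-12)³) + 21746)*(-13320 - 469) = ((45 - ½*144 - ½*(-1728)) + 21746)*(-13789) = ((45 - 72 + 864) + 21746)*(-13789) = (837 + 21746)*(-13789) = 22583*(-13789) = -311396987)
(11036 + a(77))/(T + 12539) = (11036 + 107)/(-311396987 + 12539) = 11143/(-311384448) = 11143*(-1/311384448) = -11143/311384448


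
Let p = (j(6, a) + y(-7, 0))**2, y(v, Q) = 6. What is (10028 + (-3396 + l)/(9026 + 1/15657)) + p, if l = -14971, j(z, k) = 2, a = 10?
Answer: 1425914705517/141320083 ≈ 10090.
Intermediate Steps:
p = 64 (p = (2 + 6)**2 = 8**2 = 64)
(10028 + (-3396 + l)/(9026 + 1/15657)) + p = (10028 + (-3396 - 14971)/(9026 + 1/15657)) + 64 = (10028 - 18367/(9026 + 1/15657)) + 64 = (10028 - 18367/141320083/15657) + 64 = (10028 - 18367*15657/141320083) + 64 = (10028 - 287572119/141320083) + 64 = 1416870220205/141320083 + 64 = 1425914705517/141320083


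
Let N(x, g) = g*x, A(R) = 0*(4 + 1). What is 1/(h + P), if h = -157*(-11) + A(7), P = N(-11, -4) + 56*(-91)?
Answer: -1/3325 ≈ -0.00030075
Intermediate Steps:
A(R) = 0 (A(R) = 0*5 = 0)
P = -5052 (P = -4*(-11) + 56*(-91) = 44 - 5096 = -5052)
h = 1727 (h = -157*(-11) + 0 = 1727 + 0 = 1727)
1/(h + P) = 1/(1727 - 5052) = 1/(-3325) = -1/3325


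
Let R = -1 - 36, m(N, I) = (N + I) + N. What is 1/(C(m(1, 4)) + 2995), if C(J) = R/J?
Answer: 6/17933 ≈ 0.00033458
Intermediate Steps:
m(N, I) = I + 2*N (m(N, I) = (I + N) + N = I + 2*N)
R = -37
C(J) = -37/J
1/(C(m(1, 4)) + 2995) = 1/(-37/(4 + 2*1) + 2995) = 1/(-37/(4 + 2) + 2995) = 1/(-37/6 + 2995) = 1/(17933/6) = 6/17933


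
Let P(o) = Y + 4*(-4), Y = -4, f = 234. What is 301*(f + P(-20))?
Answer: 64414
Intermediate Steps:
P(o) = -20 (P(o) = -4 + 4*(-4) = -4 - 16 = -20)
301*(f + P(-20)) = 301*(234 - 20) = 301*214 = 64414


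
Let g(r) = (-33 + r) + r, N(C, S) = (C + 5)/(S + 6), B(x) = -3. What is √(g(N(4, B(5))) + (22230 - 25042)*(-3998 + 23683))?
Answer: I*√55354247 ≈ 7440.0*I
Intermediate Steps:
N(C, S) = (5 + C)/(6 + S)
g(r) = -33 + 2*r
√(g(N(4, B(5))) + (22230 - 25042)*(-3998 + 23683)) = √((-33 + 2*((5 + 4)/(6 - 3))) + (22230 - 25042)*(-3998 + 23683)) = √((-33 + 2*(9/3)) - 2812*19685) = √((-33 + 2*((⅓)*9)) - 55354220) = √((-33 + 2*3) - 55354220) = √((-33 + 6) - 55354220) = √(-27 - 55354220) = √(-55354247) = I*√55354247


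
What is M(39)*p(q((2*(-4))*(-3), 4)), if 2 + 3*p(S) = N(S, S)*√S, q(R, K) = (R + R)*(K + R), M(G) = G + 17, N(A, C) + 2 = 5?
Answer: -112/3 + 448*√21 ≈ 2015.7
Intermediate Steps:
N(A, C) = 3 (N(A, C) = -2 + 5 = 3)
M(G) = 17 + G
q(R, K) = 2*R*(K + R) (q(R, K) = (2*R)*(K + R) = 2*R*(K + R))
p(S) = -⅔ + √S (p(S) = -⅔ + (3*√S)/3 = -⅔ + √S)
M(39)*p(q((2*(-4))*(-3), 4)) = (17 + 39)*(-⅔ + √(2*((2*(-4))*(-3))*(4 + (2*(-4))*(-3)))) = 56*(-⅔ + √(2*(-8*(-3))*(4 - 8*(-3)))) = 56*(-⅔ + √(2*24*(4 + 24))) = 56*(-⅔ + √(2*24*28)) = 56*(-⅔ + √1344) = 56*(-⅔ + 8*√21) = -112/3 + 448*√21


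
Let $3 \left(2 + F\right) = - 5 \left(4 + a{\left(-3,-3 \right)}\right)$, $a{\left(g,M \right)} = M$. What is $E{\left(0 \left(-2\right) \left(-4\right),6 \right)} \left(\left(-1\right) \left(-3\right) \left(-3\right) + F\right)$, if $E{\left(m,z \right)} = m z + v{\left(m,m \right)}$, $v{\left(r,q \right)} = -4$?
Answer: $\frac{152}{3} \approx 50.667$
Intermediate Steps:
$F = - \frac{11}{3}$ ($F = -2 + \frac{\left(-5\right) \left(4 - 3\right)}{3} = -2 + \frac{\left(-5\right) 1}{3} = -2 + \frac{1}{3} \left(-5\right) = -2 - \frac{5}{3} = - \frac{11}{3} \approx -3.6667$)
$E{\left(m,z \right)} = -4 + m z$ ($E{\left(m,z \right)} = m z - 4 = -4 + m z$)
$E{\left(0 \left(-2\right) \left(-4\right),6 \right)} \left(\left(-1\right) \left(-3\right) \left(-3\right) + F\right) = \left(-4 + 0 \left(-2\right) \left(-4\right) 6\right) \left(\left(-1\right) \left(-3\right) \left(-3\right) - \frac{11}{3}\right) = \left(-4 + 0 \left(-4\right) 6\right) \left(3 \left(-3\right) - \frac{11}{3}\right) = \left(-4 + 0 \cdot 6\right) \left(-9 - \frac{11}{3}\right) = \left(-4 + 0\right) \left(- \frac{38}{3}\right) = \left(-4\right) \left(- \frac{38}{3}\right) = \frac{152}{3}$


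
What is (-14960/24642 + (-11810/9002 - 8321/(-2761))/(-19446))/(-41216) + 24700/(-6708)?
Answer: -1619223772379406944101/439748847010632829824 ≈ -3.6822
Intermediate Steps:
(-14960/24642 + (-11810/9002 - 8321/(-2761))/(-19446))/(-41216) + 24700/(-6708) = (-14960*1/24642 + (-11810*1/9002 - 8321*(-1/2761))*(-1/19446))*(-1/41216) + 24700*(-1/6708) = (-7480/12321 + (-5905/4501 + 8321/2761)*(-1/19446))*(-1/41216) - 475/129 = (-7480/12321 + (21149116/12427261)*(-1/19446))*(-1/41216) - 475/129 = (-7480/12321 - 10574558/120830258703)*(-1/41216) - 475/129 = -301313541409186/496249872493221*(-1/41216) - 475/129 = 150656770704593/10226717372340298368 - 475/129 = -1619223772379406944101/439748847010632829824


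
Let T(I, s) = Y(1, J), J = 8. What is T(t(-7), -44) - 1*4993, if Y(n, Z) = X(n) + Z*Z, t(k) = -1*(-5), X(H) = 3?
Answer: -4926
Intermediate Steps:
t(k) = 5
Y(n, Z) = 3 + Z² (Y(n, Z) = 3 + Z*Z = 3 + Z²)
T(I, s) = 67 (T(I, s) = 3 + 8² = 3 + 64 = 67)
T(t(-7), -44) - 1*4993 = 67 - 1*4993 = 67 - 4993 = -4926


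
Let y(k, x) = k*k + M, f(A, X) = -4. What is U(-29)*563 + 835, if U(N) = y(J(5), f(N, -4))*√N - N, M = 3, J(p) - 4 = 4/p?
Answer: 17162 + 366513*I*√29/25 ≈ 17162.0 + 78949.0*I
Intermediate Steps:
J(p) = 4 + 4/p
y(k, x) = 3 + k² (y(k, x) = k*k + 3 = k² + 3 = 3 + k²)
U(N) = -N + 651*√N/25 (U(N) = (3 + (4 + 4/5)²)*√N - N = (3 + (4 + 4*(⅕))²)*√N - N = (3 + (4 + ⅘)²)*√N - N = (3 + (24/5)²)*√N - N = (3 + 576/25)*√N - N = 651*√N/25 - N = -N + 651*√N/25)
U(-29)*563 + 835 = (-1*(-29) + 651*√(-29)/25)*563 + 835 = (29 + 651*(I*√29)/25)*563 + 835 = (29 + 651*I*√29/25)*563 + 835 = (16327 + 366513*I*√29/25) + 835 = 17162 + 366513*I*√29/25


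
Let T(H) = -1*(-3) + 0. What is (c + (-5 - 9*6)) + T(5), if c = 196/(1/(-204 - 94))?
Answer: -58464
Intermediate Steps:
T(H) = 3 (T(H) = 3 + 0 = 3)
c = -58408 (c = 196/(1/(-298)) = 196/(-1/298) = 196*(-298) = -58408)
(c + (-5 - 9*6)) + T(5) = (-58408 + (-5 - 9*6)) + 3 = (-58408 + (-5 - 54)) + 3 = (-58408 - 59) + 3 = -58467 + 3 = -58464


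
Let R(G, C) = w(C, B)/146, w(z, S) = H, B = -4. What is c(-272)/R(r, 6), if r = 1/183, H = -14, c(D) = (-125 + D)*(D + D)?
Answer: -15765664/7 ≈ -2.2522e+6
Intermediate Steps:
c(D) = 2*D*(-125 + D) (c(D) = (-125 + D)*(2*D) = 2*D*(-125 + D))
w(z, S) = -14
r = 1/183 ≈ 0.0054645
R(G, C) = -7/73 (R(G, C) = -14/146 = -14*1/146 = -7/73)
c(-272)/R(r, 6) = (2*(-272)*(-125 - 272))/(-7/73) = (2*(-272)*(-397))*(-73/7) = 215968*(-73/7) = -15765664/7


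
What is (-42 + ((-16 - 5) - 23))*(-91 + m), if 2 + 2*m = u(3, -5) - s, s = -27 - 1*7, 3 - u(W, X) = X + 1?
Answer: 6149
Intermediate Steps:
u(W, X) = 2 - X (u(W, X) = 3 - (X + 1) = 3 - (1 + X) = 3 + (-1 - X) = 2 - X)
s = -34 (s = -27 - 7 = -34)
m = 39/2 (m = -1 + ((2 - 1*(-5)) - 1*(-34))/2 = -1 + ((2 + 5) + 34)/2 = -1 + (7 + 34)/2 = -1 + (½)*41 = -1 + 41/2 = 39/2 ≈ 19.500)
(-42 + ((-16 - 5) - 23))*(-91 + m) = (-42 + ((-16 - 5) - 23))*(-91 + 39/2) = (-42 + (-21 - 23))*(-143/2) = (-42 - 44)*(-143/2) = -86*(-143/2) = 6149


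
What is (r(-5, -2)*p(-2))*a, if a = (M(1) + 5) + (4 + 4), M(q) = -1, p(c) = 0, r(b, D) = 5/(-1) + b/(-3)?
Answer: 0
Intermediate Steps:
r(b, D) = -5 - b/3 (r(b, D) = 5*(-1) + b*(-⅓) = -5 - b/3)
a = 12 (a = (-1 + 5) + (4 + 4) = 4 + 8 = 12)
(r(-5, -2)*p(-2))*a = ((-5 - ⅓*(-5))*0)*12 = ((-5 + 5/3)*0)*12 = -10/3*0*12 = 0*12 = 0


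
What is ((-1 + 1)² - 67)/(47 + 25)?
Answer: -67/72 ≈ -0.93056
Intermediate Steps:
((-1 + 1)² - 67)/(47 + 25) = (0² - 67)/72 = (0 - 67)*(1/72) = -67*1/72 = -67/72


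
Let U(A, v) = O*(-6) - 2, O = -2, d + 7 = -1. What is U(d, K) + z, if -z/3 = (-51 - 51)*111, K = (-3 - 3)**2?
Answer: 33976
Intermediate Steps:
d = -8 (d = -7 - 1 = -8)
K = 36 (K = (-6)**2 = 36)
U(A, v) = 10 (U(A, v) = -2*(-6) - 2 = 12 - 2 = 10)
z = 33966 (z = -3*(-51 - 51)*111 = -(-306)*111 = -3*(-11322) = 33966)
U(d, K) + z = 10 + 33966 = 33976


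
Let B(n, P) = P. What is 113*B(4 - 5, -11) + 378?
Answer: -865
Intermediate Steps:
113*B(4 - 5, -11) + 378 = 113*(-11) + 378 = -1243 + 378 = -865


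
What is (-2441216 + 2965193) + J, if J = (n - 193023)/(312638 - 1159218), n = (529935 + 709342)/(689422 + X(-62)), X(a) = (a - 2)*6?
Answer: 305649430486731677/583325790040 ≈ 5.2398e+5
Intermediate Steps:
X(a) = -12 + 6*a (X(a) = (-2 + a)*6 = -12 + 6*a)
n = 1239277/689038 (n = (529935 + 709342)/(689422 + (-12 + 6*(-62))) = 1239277/(689422 + (-12 - 372)) = 1239277/(689422 - 384) = 1239277/689038 ≈ 1.7986)
J = 132998942597/583325790040 (J = (1239277/689038 - 193023)/(312638 - 1159218) = -132998942597/689038/(-846580) = -132998942597/689038*(-1/846580) = 132998942597/583325790040 ≈ 0.22800)
(-2441216 + 2965193) + J = (-2441216 + 2965193) + 132998942597/583325790040 = 523977 + 132998942597/583325790040 = 305649430486731677/583325790040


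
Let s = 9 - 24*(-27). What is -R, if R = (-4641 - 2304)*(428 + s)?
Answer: 7535325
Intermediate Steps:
s = 657 (s = 9 + 648 = 657)
R = -7535325 (R = (-4641 - 2304)*(428 + 657) = -6945*1085 = -7535325)
-R = -1*(-7535325) = 7535325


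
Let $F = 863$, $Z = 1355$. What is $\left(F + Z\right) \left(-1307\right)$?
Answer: $-2898926$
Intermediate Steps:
$\left(F + Z\right) \left(-1307\right) = \left(863 + 1355\right) \left(-1307\right) = 2218 \left(-1307\right) = -2898926$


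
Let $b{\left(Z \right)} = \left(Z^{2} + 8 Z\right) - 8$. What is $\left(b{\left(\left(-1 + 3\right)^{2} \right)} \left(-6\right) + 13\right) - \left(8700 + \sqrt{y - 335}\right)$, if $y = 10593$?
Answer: $-8927 - \sqrt{10258} \approx -9028.3$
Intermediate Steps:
$b{\left(Z \right)} = -8 + Z^{2} + 8 Z$
$\left(b{\left(\left(-1 + 3\right)^{2} \right)} \left(-6\right) + 13\right) - \left(8700 + \sqrt{y - 335}\right) = \left(\left(-8 + \left(\left(-1 + 3\right)^{2}\right)^{2} + 8 \left(-1 + 3\right)^{2}\right) \left(-6\right) + 13\right) - \left(8700 + \sqrt{10593 - 335}\right) = \left(\left(-8 + \left(2^{2}\right)^{2} + 8 \cdot 2^{2}\right) \left(-6\right) + 13\right) - \left(8700 + \sqrt{10258}\right) = \left(\left(-8 + 4^{2} + 8 \cdot 4\right) \left(-6\right) + 13\right) - \left(8700 + \sqrt{10258}\right) = \left(\left(-8 + 16 + 32\right) \left(-6\right) + 13\right) - \left(8700 + \sqrt{10258}\right) = \left(40 \left(-6\right) + 13\right) - \left(8700 + \sqrt{10258}\right) = \left(-240 + 13\right) - \left(8700 + \sqrt{10258}\right) = -227 - \left(8700 + \sqrt{10258}\right) = -8927 - \sqrt{10258}$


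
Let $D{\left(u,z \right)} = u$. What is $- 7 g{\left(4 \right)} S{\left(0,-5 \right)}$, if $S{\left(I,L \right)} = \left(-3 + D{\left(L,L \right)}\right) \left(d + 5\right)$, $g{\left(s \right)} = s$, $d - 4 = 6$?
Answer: $3360$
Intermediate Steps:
$d = 10$ ($d = 4 + 6 = 10$)
$S{\left(I,L \right)} = -45 + 15 L$ ($S{\left(I,L \right)} = \left(-3 + L\right) \left(10 + 5\right) = \left(-3 + L\right) 15 = -45 + 15 L$)
$- 7 g{\left(4 \right)} S{\left(0,-5 \right)} = \left(-7\right) 4 \left(-45 + 15 \left(-5\right)\right) = - 28 \left(-45 - 75\right) = \left(-28\right) \left(-120\right) = 3360$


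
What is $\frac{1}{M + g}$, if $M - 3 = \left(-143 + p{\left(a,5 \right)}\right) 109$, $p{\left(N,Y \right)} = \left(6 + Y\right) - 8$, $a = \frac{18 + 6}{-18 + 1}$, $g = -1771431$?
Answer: $- \frac{1}{1786688} \approx -5.5969 \cdot 10^{-7}$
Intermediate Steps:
$a = - \frac{24}{17}$ ($a = \frac{24}{-17} = 24 \left(- \frac{1}{17}\right) = - \frac{24}{17} \approx -1.4118$)
$p{\left(N,Y \right)} = -2 + Y$
$M = -15257$ ($M = 3 + \left(-143 + \left(-2 + 5\right)\right) 109 = 3 + \left(-143 + 3\right) 109 = 3 - 15260 = -15257$)
$\frac{1}{M + g} = \frac{1}{-15257 - 1771431} = \frac{1}{-1786688} = - \frac{1}{1786688}$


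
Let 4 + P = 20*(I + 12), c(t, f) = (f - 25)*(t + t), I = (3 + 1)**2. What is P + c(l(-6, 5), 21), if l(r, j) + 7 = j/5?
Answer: 604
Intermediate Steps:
l(r, j) = -7 + j/5
I = 16 (I = 4**2 = 16)
c(t, f) = 2*t*(-25 + f) (c(t, f) = (-25 + f)*(2*t) = 2*t*(-25 + f))
P = 556 (P = -4 + 20*(16 + 12) = -4 + 20*28 = -4 + 560 = 556)
P + c(l(-6, 5), 21) = 556 + 2*(-7 + (1/5)*5)*(-25 + 21) = 556 + 2*(-7 + 1)*(-4) = 556 + 2*(-6)*(-4) = 556 + 48 = 604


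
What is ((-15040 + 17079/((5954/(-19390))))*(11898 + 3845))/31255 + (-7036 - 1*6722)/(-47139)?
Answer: -6019090252669/169119019 ≈ -35591.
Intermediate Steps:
((-15040 + 17079/((5954/(-19390))))*(11898 + 3845))/31255 + (-7036 - 1*6722)/(-47139) = ((-15040 + 17079/((5954*(-1/19390))))*15743)*(1/31255) + (-7036 - 6722)*(-1/47139) = ((-15040 + 17079/(-2977/9695))*15743)*(1/31255) - 13758*(-1/47139) = ((-15040 + 17079*(-9695/2977))*15743)*(1/31255) + 4586/15713 = ((-15040 - 165580905/2977)*15743)*(1/31255) + 4586/15713 = -210354985/2977*15743*(1/31255) + 4586/15713 = -254739886835/229*1/31255 + 4586/15713 = -383067499/10763 + 4586/15713 = -6019090252669/169119019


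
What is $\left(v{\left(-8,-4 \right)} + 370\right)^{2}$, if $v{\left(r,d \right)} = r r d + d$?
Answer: $12100$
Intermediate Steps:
$v{\left(r,d \right)} = d + d r^{2}$ ($v{\left(r,d \right)} = r^{2} d + d = d r^{2} + d = d + d r^{2}$)
$\left(v{\left(-8,-4 \right)} + 370\right)^{2} = \left(- 4 \left(1 + \left(-8\right)^{2}\right) + 370\right)^{2} = \left(- 4 \left(1 + 64\right) + 370\right)^{2} = \left(\left(-4\right) 65 + 370\right)^{2} = \left(-260 + 370\right)^{2} = 110^{2} = 12100$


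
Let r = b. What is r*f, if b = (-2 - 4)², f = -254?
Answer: -9144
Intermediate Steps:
b = 36 (b = (-6)² = 36)
r = 36
r*f = 36*(-254) = -9144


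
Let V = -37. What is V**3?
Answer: -50653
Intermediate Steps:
V**3 = (-37)**3 = -50653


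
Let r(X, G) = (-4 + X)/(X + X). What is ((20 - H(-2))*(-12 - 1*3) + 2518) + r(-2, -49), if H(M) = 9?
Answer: 4709/2 ≈ 2354.5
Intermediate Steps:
r(X, G) = (-4 + X)/(2*X) (r(X, G) = (-4 + X)/((2*X)) = (-4 + X)*(1/(2*X)) = (-4 + X)/(2*X))
((20 - H(-2))*(-12 - 1*3) + 2518) + r(-2, -49) = ((20 - 1*9)*(-12 - 1*3) + 2518) + (½)*(-4 - 2)/(-2) = ((20 - 9)*(-12 - 3) + 2518) + (½)*(-½)*(-6) = (11*(-15) + 2518) + 3/2 = (-165 + 2518) + 3/2 = 2353 + 3/2 = 4709/2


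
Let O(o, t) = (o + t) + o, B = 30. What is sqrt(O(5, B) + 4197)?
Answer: sqrt(4237) ≈ 65.092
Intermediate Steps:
O(o, t) = t + 2*o
sqrt(O(5, B) + 4197) = sqrt((30 + 2*5) + 4197) = sqrt((30 + 10) + 4197) = sqrt(40 + 4197) = sqrt(4237)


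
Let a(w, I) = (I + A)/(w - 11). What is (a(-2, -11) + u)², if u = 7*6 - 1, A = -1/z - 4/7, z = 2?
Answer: 344569/196 ≈ 1758.0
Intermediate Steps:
A = -15/14 (A = -1/2 - 4/7 = -1*½ - 4*⅐ = -½ - 4/7 = -15/14 ≈ -1.0714)
a(w, I) = (-15/14 + I)/(-11 + w) (a(w, I) = (I - 15/14)/(w - 11) = (-15/14 + I)/(-11 + w))
u = 41 (u = 42 - 1 = 41)
(a(-2, -11) + u)² = ((-15/14 - 11)/(-11 - 2) + 41)² = (-169/14/(-13) + 41)² = (-1/13*(-169/14) + 41)² = (13/14 + 41)² = (587/14)² = 344569/196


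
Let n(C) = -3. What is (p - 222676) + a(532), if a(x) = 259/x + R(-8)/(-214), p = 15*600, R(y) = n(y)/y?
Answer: -6950437149/32528 ≈ -2.1368e+5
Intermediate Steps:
R(y) = -3/y
p = 9000
a(x) = -3/1712 + 259/x (a(x) = 259/x - 3/(-8)/(-214) = 259/x - 3*(-⅛)*(-1/214) = 259/x + (3/8)*(-1/214) = 259/x - 3/1712 = -3/1712 + 259/x)
(p - 222676) + a(532) = (9000 - 222676) + (-3/1712 + 259/532) = -213676 + (-3/1712 + 259*(1/532)) = -213676 + (-3/1712 + 37/76) = -213676 + 15779/32528 = -6950437149/32528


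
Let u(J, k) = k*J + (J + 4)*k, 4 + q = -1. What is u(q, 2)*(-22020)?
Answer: 264240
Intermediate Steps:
q = -5 (q = -4 - 1 = -5)
u(J, k) = J*k + k*(4 + J) (u(J, k) = J*k + (4 + J)*k = J*k + k*(4 + J))
u(q, 2)*(-22020) = (2*2*(2 - 5))*(-22020) = (2*2*(-3))*(-22020) = -12*(-22020) = 264240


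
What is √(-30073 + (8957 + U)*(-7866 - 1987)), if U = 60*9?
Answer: 21*I*√212254 ≈ 9674.9*I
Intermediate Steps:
U = 540
√(-30073 + (8957 + U)*(-7866 - 1987)) = √(-30073 + (8957 + 540)*(-7866 - 1987)) = √(-30073 + 9497*(-9853)) = √(-30073 - 93573941) = √(-93604014) = 21*I*√212254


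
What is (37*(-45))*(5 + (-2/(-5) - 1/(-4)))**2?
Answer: -4252077/80 ≈ -53151.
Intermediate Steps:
(37*(-45))*(5 + (-2/(-5) - 1/(-4)))**2 = -1665*(5 + (-2*(-1/5) - 1*(-1/4)))**2 = -1665*(5 + (2/5 + 1/4))**2 = -1665*(5 + 13/20)**2 = -1665*(113/20)**2 = -1665*12769/400 = -4252077/80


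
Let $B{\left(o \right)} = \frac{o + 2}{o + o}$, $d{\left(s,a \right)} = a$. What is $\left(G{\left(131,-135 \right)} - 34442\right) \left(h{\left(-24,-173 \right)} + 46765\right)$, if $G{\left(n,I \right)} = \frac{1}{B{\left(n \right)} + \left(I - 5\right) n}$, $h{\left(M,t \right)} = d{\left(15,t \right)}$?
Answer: $- \frac{1101514651068416}{686421} \approx -1.6047 \cdot 10^{9}$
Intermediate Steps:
$h{\left(M,t \right)} = t$
$B{\left(o \right)} = \frac{2 + o}{2 o}$
$G{\left(n,I \right)} = \frac{1}{n \left(-5 + I\right) + \frac{2 + n}{2 n}}$ ($G{\left(n,I \right)} = \frac{1}{\frac{2 + n}{2 n} + \left(I - 5\right) n} = \frac{1}{\frac{2 + n}{2 n} + \left(-5 + I\right) n} = \frac{1}{\frac{2 + n}{2 n} + n \left(-5 + I\right)} = \frac{1}{n \left(-5 + I\right) + \frac{2 + n}{2 n}}$)
$\left(G{\left(131,-135 \right)} - 34442\right) \left(h{\left(-24,-173 \right)} + 46765\right) = \left(2 \cdot 131 \frac{1}{2 + 131 + 2 \cdot 131^{2} \left(-5 - 135\right)} - 34442\right) \left(-173 + 46765\right) = \left(2 \cdot 131 \frac{1}{2 + 131 + 2 \cdot 17161 \left(-140\right)} - 34442\right) 46592 = \left(2 \cdot 131 \frac{1}{2 + 131 - 4805080} - 34442\right) 46592 = \left(2 \cdot 131 \frac{1}{-4804947} - 34442\right) 46592 = \left(2 \cdot 131 \left(- \frac{1}{4804947}\right) - 34442\right) 46592 = \left(- \frac{262}{4804947} - 34442\right) 46592 = \left(- \frac{165491984836}{4804947}\right) 46592 = - \frac{1101514651068416}{686421}$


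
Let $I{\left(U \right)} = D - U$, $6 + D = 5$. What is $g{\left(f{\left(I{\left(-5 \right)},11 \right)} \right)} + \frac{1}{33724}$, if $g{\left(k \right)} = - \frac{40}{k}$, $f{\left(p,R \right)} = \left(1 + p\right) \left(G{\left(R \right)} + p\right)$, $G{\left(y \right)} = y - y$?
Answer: $- \frac{67447}{33724} \approx -2.0$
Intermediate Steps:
$D = -1$ ($D = -6 + 5 = -1$)
$I{\left(U \right)} = -1 - U$
$G{\left(y \right)} = 0$
$f{\left(p,R \right)} = p \left(1 + p\right)$ ($f{\left(p,R \right)} = \left(1 + p\right) \left(0 + p\right) = \left(1 + p\right) p = p \left(1 + p\right)$)
$g{\left(f{\left(I{\left(-5 \right)},11 \right)} \right)} + \frac{1}{33724} = - \frac{40}{\left(-1 - -5\right) \left(1 - -4\right)} + \frac{1}{33724} = - \frac{40}{\left(-1 + 5\right) \left(1 + \left(-1 + 5\right)\right)} + \frac{1}{33724} = - \frac{40}{4 \left(1 + 4\right)} + \frac{1}{33724} = - \frac{40}{4 \cdot 5} + \frac{1}{33724} = - \frac{40}{20} + \frac{1}{33724} = \left(-40\right) \frac{1}{20} + \frac{1}{33724} = -2 + \frac{1}{33724} = - \frac{67447}{33724}$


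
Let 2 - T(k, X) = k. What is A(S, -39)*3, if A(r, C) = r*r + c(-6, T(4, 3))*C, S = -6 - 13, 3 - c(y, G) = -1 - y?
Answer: 1317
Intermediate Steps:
T(k, X) = 2 - k
c(y, G) = 4 + y (c(y, G) = 3 - (-1 - y) = 3 + (1 + y) = 4 + y)
S = -19
A(r, C) = r**2 - 2*C (A(r, C) = r*r + (4 - 6)*C = r**2 - 2*C)
A(S, -39)*3 = ((-19)**2 - 2*(-39))*3 = (361 + 78)*3 = 439*3 = 1317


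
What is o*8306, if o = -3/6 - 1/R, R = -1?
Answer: 4153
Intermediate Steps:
o = ½ (o = -3/6 - 1/(-1) = -3*⅙ - 1*(-1) = -½ + 1 = ½ ≈ 0.50000)
o*8306 = (½)*8306 = 4153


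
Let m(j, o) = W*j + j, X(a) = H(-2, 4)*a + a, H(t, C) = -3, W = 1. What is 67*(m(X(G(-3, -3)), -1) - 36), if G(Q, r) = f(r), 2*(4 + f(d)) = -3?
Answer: -938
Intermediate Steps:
f(d) = -11/2 (f(d) = -4 + (½)*(-3) = -4 - 3/2 = -11/2)
G(Q, r) = -11/2
X(a) = -2*a (X(a) = -3*a + a = -2*a)
m(j, o) = 2*j (m(j, o) = 1*j + j = j + j = 2*j)
67*(m(X(G(-3, -3)), -1) - 36) = 67*(2*(-2*(-11/2)) - 36) = 67*(2*11 - 36) = 67*(22 - 36) = 67*(-14) = -938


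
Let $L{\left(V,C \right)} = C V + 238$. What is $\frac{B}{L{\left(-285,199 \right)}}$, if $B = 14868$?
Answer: $- \frac{14868}{56477} \approx -0.26326$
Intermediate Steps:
$L{\left(V,C \right)} = 238 + C V$
$\frac{B}{L{\left(-285,199 \right)}} = \frac{14868}{238 + 199 \left(-285\right)} = \frac{14868}{238 - 56715} = \frac{14868}{-56477} = 14868 \left(- \frac{1}{56477}\right) = - \frac{14868}{56477}$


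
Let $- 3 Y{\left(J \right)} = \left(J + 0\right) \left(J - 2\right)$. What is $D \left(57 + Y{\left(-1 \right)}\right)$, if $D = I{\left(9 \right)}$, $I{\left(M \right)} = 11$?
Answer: $616$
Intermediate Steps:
$D = 11$
$Y{\left(J \right)} = - \frac{J \left(-2 + J\right)}{3}$ ($Y{\left(J \right)} = - \frac{\left(J + 0\right) \left(J - 2\right)}{3} = - \frac{J \left(-2 + J\right)}{3}$)
$D \left(57 + Y{\left(-1 \right)}\right) = 11 \left(57 + \frac{1}{3} \left(-1\right) \left(2 - -1\right)\right) = 11 \left(57 + \frac{1}{3} \left(-1\right) \left(2 + 1\right)\right) = 11 \left(57 + \frac{1}{3} \left(-1\right) 3\right) = 11 \left(57 - 1\right) = 11 \cdot 56 = 616$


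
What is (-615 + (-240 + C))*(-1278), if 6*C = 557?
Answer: 974049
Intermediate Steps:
C = 557/6 (C = (⅙)*557 = 557/6 ≈ 92.833)
(-615 + (-240 + C))*(-1278) = (-615 + (-240 + 557/6))*(-1278) = (-615 - 883/6)*(-1278) = -4573/6*(-1278) = 974049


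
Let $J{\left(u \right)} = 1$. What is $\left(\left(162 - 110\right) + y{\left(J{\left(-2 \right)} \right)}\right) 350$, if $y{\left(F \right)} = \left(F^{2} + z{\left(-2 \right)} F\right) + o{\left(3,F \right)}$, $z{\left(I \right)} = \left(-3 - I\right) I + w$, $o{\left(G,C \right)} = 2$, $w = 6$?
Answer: $22050$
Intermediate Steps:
$z{\left(I \right)} = 6 + I \left(-3 - I\right)$ ($z{\left(I \right)} = \left(-3 - I\right) I + 6 = I \left(-3 - I\right) + 6 = 6 + I \left(-3 - I\right)$)
$y{\left(F \right)} = 2 + F^{2} + 8 F$ ($y{\left(F \right)} = \left(F^{2} + \left(6 - \left(-2\right)^{2} - -6\right) F\right) + 2 = \left(F^{2} + \left(6 - 4 + 6\right) F\right) + 2 = \left(F^{2} + 8 F\right) + 2 = 2 + F^{2} + 8 F$)
$\left(\left(162 - 110\right) + y{\left(J{\left(-2 \right)} \right)}\right) 350 = \left(\left(162 - 110\right) + \left(2 + 1^{2} + 8 \cdot 1\right)\right) 350 = \left(52 + \left(2 + 1 + 8\right)\right) 350 = \left(52 + 11\right) 350 = 63 \cdot 350 = 22050$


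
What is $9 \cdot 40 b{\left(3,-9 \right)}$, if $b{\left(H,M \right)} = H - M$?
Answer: $4320$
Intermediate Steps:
$9 \cdot 40 b{\left(3,-9 \right)} = 9 \cdot 40 \left(3 - -9\right) = 360 \left(3 + 9\right) = 360 \cdot 12 = 4320$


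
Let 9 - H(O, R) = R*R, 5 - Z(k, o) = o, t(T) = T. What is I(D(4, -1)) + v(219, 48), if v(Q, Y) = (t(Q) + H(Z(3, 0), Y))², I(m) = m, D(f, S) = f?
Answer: 4309780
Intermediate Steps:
Z(k, o) = 5 - o
H(O, R) = 9 - R² (H(O, R) = 9 - R*R = 9 - R²)
v(Q, Y) = (9 + Q - Y²)² (v(Q, Y) = (Q + (9 - Y²))² = (9 + Q - Y²)²)
I(D(4, -1)) + v(219, 48) = 4 + (9 + 219 - 1*48²)² = 4 + (9 + 219 - 1*2304)² = 4 + (9 + 219 - 2304)² = 4 + (-2076)² = 4 + 4309776 = 4309780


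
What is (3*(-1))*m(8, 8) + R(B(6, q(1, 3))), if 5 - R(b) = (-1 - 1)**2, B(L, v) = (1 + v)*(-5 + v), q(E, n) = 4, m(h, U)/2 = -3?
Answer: 19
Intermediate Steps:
m(h, U) = -6 (m(h, U) = 2*(-3) = -6)
R(b) = 1 (R(b) = 5 - (-1 - 1)**2 = 5 - 1*(-2)**2 = 5 - 1*4 = 5 - 4 = 1)
(3*(-1))*m(8, 8) + R(B(6, q(1, 3))) = (3*(-1))*(-6) + 1 = -3*(-6) + 1 = 18 + 1 = 19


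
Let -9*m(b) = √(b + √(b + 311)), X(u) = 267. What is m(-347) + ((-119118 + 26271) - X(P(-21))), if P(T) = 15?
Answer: -93114 - √(-347 + 6*I)/9 ≈ -93114.0 - 2.0698*I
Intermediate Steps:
m(b) = -√(b + √(311 + b))/9 (m(b) = -√(b + √(b + 311))/9 = -√(b + √(311 + b))/9)
m(-347) + ((-119118 + 26271) - X(P(-21))) = -√(-347 + √(311 - 347))/9 + ((-119118 + 26271) - 1*267) = -√(-347 + √(-36))/9 + (-92847 - 267) = -√(-347 + 6*I)/9 - 93114 = -93114 - √(-347 + 6*I)/9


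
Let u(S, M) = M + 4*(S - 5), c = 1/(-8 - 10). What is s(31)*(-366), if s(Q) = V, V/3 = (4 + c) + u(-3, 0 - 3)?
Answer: 34099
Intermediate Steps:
c = -1/18 (c = 1/(-18) = -1/18 ≈ -0.055556)
u(S, M) = -20 + M + 4*S (u(S, M) = M + 4*(-5 + S) = M + (-20 + 4*S) = -20 + M + 4*S)
V = -559/6 (V = 3*((4 - 1/18) + (-20 + (0 - 3) + 4*(-3))) = 3*(71/18 + (-20 - 3 - 12)) = 3*(71/18 - 35) = 3*(-559/18) = -559/6 ≈ -93.167)
s(Q) = -559/6
s(31)*(-366) = -559/6*(-366) = 34099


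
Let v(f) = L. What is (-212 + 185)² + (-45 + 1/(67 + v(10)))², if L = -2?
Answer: 11629801/4225 ≈ 2752.6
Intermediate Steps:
v(f) = -2
(-212 + 185)² + (-45 + 1/(67 + v(10)))² = (-212 + 185)² + (-45 + 1/(67 - 2))² = (-27)² + (-45 + 1/65)² = 729 + (-45 + 1/65)² = 729 + (-2924/65)² = 729 + 8549776/4225 = 11629801/4225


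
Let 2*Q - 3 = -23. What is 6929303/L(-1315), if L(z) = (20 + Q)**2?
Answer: 6929303/100 ≈ 69293.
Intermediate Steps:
Q = -10 (Q = 3/2 + (1/2)*(-23) = 3/2 - 23/2 = -10)
L(z) = 100 (L(z) = (20 - 10)**2 = 10**2 = 100)
6929303/L(-1315) = 6929303/100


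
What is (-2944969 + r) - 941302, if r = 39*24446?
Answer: -2932877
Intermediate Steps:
r = 953394
(-2944969 + r) - 941302 = (-2944969 + 953394) - 941302 = -1991575 - 941302 = -2932877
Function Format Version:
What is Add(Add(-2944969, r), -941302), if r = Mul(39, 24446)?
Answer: -2932877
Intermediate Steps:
r = 953394
Add(Add(-2944969, r), -941302) = Add(Add(-2944969, 953394), -941302) = Add(-1991575, -941302) = -2932877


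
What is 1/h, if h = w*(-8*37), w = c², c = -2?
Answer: -1/1184 ≈ -0.00084459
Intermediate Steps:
w = 4 (w = (-2)² = 4)
h = -1184 (h = 4*(-8*37) = 4*(-296) = -1184)
1/h = 1/(-1184) = -1/1184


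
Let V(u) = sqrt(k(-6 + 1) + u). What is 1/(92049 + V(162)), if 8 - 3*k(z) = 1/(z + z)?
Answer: 5030/463006461 - sqrt(1830)/28243394121 ≈ 1.0862e-5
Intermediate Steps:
k(z) = 8/3 - 1/(6*z) (k(z) = 8/3 - 1/(3*(z + z)) = 8/3 - 1/(2*z)/3 = 8/3 - 1/(6*z))
V(u) = sqrt(27/10 + u) (V(u) = sqrt((-1 + 16*(-6 + 1))/(6*(-6 + 1)) + u) = sqrt((1/6)*(-1 + 16*(-5))/(-5) + u) = sqrt((1/6)*(-1/5)*(-1 - 80) + u) = sqrt((1/6)*(-1/5)*(-81) + u) = sqrt(27/10 + u))
1/(92049 + V(162)) = 1/(92049 + sqrt(270 + 100*162)/10) = 1/(92049 + sqrt(270 + 16200)/10) = 1/(92049 + sqrt(16470)/10) = 1/(92049 + (3*sqrt(1830))/10) = 1/(92049 + 3*sqrt(1830)/10)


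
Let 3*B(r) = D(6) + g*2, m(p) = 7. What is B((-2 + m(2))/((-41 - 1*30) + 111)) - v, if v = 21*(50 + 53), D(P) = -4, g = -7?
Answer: -2169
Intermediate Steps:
B(r) = -6 (B(r) = (-4 - 7*2)/3 = (-4 - 14)/3 = (1/3)*(-18) = -6)
v = 2163 (v = 21*103 = 2163)
B((-2 + m(2))/((-41 - 1*30) + 111)) - v = -6 - 1*2163 = -6 - 2163 = -2169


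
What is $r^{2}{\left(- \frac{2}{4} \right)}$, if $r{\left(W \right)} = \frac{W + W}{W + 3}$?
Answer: $\frac{4}{25} \approx 0.16$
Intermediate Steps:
$r{\left(W \right)} = \frac{2 W}{3 + W}$
$r^{2}{\left(- \frac{2}{4} \right)} = \left(\frac{2 \left(- \frac{2}{4}\right)}{3 - \frac{2}{4}}\right)^{2} = \left(\frac{2 \left(\left(-2\right) \frac{1}{4}\right)}{3 - \frac{1}{2}}\right)^{2} = \left(2 \left(- \frac{1}{2}\right) \frac{1}{3 - \frac{1}{2}}\right)^{2} = \left(2 \left(- \frac{1}{2}\right) \frac{1}{\frac{5}{2}}\right)^{2} = \left(2 \left(- \frac{1}{2}\right) \frac{2}{5}\right)^{2} = \left(- \frac{2}{5}\right)^{2} = \frac{4}{25}$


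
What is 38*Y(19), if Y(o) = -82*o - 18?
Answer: -59888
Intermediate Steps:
Y(o) = -18 - 82*o
38*Y(19) = 38*(-18 - 82*19) = 38*(-18 - 1558) = 38*(-1576) = -59888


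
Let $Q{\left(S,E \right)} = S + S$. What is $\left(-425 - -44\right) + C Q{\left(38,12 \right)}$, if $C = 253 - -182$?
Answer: $32679$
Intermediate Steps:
$Q{\left(S,E \right)} = 2 S$
$C = 435$ ($C = 253 + 182 = 435$)
$\left(-425 - -44\right) + C Q{\left(38,12 \right)} = \left(-425 - -44\right) + 435 \cdot 2 \cdot 38 = \left(-425 + 44\right) + 435 \cdot 76 = -381 + 33060 = 32679$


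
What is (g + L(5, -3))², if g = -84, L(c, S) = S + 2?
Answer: 7225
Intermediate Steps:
L(c, S) = 2 + S
(g + L(5, -3))² = (-84 + (2 - 3))² = (-84 - 1)² = (-85)² = 7225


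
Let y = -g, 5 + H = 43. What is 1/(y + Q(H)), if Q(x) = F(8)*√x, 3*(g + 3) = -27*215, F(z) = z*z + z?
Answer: 17/31218 - 2*√38/98857 ≈ 0.00041984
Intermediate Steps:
H = 38 (H = -5 + 43 = 38)
F(z) = z + z² (F(z) = z² + z = z + z²)
g = -1938 (g = -3 + (-27*215)/3 = -3 + (⅓)*(-5805) = -3 - 1935 = -1938)
y = 1938 (y = -1*(-1938) = 1938)
Q(x) = 72*√x (Q(x) = (8*(1 + 8))*√x = (8*9)*√x = 72*√x)
1/(y + Q(H)) = 1/(1938 + 72*√38)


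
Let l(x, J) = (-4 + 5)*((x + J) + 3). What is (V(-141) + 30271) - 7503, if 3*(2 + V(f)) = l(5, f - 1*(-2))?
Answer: 68167/3 ≈ 22722.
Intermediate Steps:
l(x, J) = 3 + J + x (l(x, J) = 1*((J + x) + 3) = 1*(3 + J + x) = 3 + J + x)
V(f) = 4/3 + f/3 (V(f) = -2 + (3 + (f - 1*(-2)) + 5)/3 = -2 + (3 + (f + 2) + 5)/3 = -2 + (3 + (2 + f) + 5)/3 = -2 + (10 + f)/3 = -2 + (10/3 + f/3) = 4/3 + f/3)
(V(-141) + 30271) - 7503 = ((4/3 + (⅓)*(-141)) + 30271) - 7503 = ((4/3 - 47) + 30271) - 7503 = (-137/3 + 30271) - 7503 = 90676/3 - 7503 = 68167/3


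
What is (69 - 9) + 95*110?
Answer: 10510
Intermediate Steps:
(69 - 9) + 95*110 = 60 + 10450 = 10510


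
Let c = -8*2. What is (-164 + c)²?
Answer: 32400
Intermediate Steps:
c = -16
(-164 + c)² = (-164 - 16)² = (-180)² = 32400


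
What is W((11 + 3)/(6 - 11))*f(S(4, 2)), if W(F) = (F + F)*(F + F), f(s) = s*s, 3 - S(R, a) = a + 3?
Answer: 3136/25 ≈ 125.44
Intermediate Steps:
S(R, a) = -a (S(R, a) = 3 - (a + 3) = 3 - (3 + a) = 3 + (-3 - a) = -a)
f(s) = s²
W(F) = 4*F² (W(F) = (2*F)*(2*F) = 4*F²)
W((11 + 3)/(6 - 11))*f(S(4, 2)) = (4*((11 + 3)/(6 - 11))²)*(-1*2)² = (4*(14/(-5))²)*(-2)² = (4*(14*(-⅕))²)*4 = (4*(-14/5)²)*4 = (4*(196/25))*4 = (784/25)*4 = 3136/25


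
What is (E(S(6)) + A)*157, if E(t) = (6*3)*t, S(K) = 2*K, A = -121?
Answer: 14915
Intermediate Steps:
E(t) = 18*t
(E(S(6)) + A)*157 = (18*(2*6) - 121)*157 = (18*12 - 121)*157 = (216 - 121)*157 = 95*157 = 14915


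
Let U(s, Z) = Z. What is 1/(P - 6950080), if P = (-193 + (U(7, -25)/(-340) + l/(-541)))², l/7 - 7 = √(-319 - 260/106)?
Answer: -71727918032*I/(20279630616*√100329 + 495842507290625259*I) ≈ -1.4466e-7 - 1.874e-12*I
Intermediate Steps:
l = 49 + 21*I*√100329/53 (l = 49 + 7*√(-319 - 260/106) = 49 + 7*√(-319 - 260*1/106) = 49 + 7*√(-319 - 130/53) = 49 + 7*√(-17037/53) = 49 + 7*(3*I*√100329/53) = 49 + 21*I*√100329/53 ≈ 49.0 + 125.5*I)
P = (-7100711/36788 - 21*I*√100329/28673)² (P = (-193 + (-25/(-340) + (49 + 21*I*√100329/53)/(-541)))² = (-193 + (-25*(-1/340) + (49 + 21*I*√100329/53)*(-1/541)))² = (-193 + (5/68 + (-49/541 - 21*I*√100329/28673)))² = (-193 + (-627/36788 - 21*I*√100329/28673))² = (-7100711/36788 - 21*I*√100329/28673)² ≈ 37256.0 + 89.55*I)
1/(P - 6950080) = 1/((2672261265217301/71727918032 + 149114931*I*√100329/527411162) - 6950080) = 1/(-495842507290625259/71727918032 + 149114931*I*√100329/527411162)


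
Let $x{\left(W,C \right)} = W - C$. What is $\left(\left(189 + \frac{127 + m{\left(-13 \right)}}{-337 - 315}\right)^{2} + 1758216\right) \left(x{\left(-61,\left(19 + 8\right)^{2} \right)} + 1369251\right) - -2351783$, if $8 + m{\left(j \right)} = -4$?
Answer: $\frac{1043563994246576845}{425104} \approx 2.4548 \cdot 10^{12}$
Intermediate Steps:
$m{\left(j \right)} = -12$ ($m{\left(j \right)} = -8 - 4 = -12$)
$\left(\left(189 + \frac{127 + m{\left(-13 \right)}}{-337 - 315}\right)^{2} + 1758216\right) \left(x{\left(-61,\left(19 + 8\right)^{2} \right)} + 1369251\right) - -2351783 = \left(\left(189 + \frac{127 - 12}{-337 - 315}\right)^{2} + 1758216\right) \left(\left(-61 - \left(19 + 8\right)^{2}\right) + 1369251\right) - -2351783 = \left(\left(189 + \frac{115}{-652}\right)^{2} + 1758216\right) \left(\left(-61 - 27^{2}\right) + 1369251\right) + 2351783 = \left(\left(189 + 115 \left(- \frac{1}{652}\right)\right)^{2} + 1758216\right) \left(\left(-61 - 729\right) + 1369251\right) + 2351783 = \left(\left(189 - \frac{115}{652}\right)^{2} + 1758216\right) \left(\left(-61 - 729\right) + 1369251\right) + 2351783 = \left(\left(\frac{123113}{652}\right)^{2} + 1758216\right) \left(-790 + 1369251\right) + 2351783 = \left(\frac{15156810769}{425104} + 1758216\right) 1368461 + 2351783 = \frac{762581465233}{425104} \cdot 1368461 + 2351783 = \frac{1043562994494216413}{425104} + 2351783 = \frac{1043563994246576845}{425104}$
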